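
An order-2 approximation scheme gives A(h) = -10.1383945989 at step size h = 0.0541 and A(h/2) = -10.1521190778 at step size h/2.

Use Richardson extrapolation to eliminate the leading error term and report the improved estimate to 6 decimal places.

Error is O(h^2); halving h shrinks it by 2^2 = 4.
Numerator 4*A(h/2) − A(h) = 4*(-10.1521190778) − (-10.1383945989) = -30.4700817123
Divide by 2^2 − 1 = 3.
R = (-30.4700817123)/3 = -10.1566939041
Shift from A(h/2): −0.0045748263.

-10.156694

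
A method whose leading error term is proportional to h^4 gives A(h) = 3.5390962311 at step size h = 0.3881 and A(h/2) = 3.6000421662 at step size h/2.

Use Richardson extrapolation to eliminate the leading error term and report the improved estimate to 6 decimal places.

3.604105

Leading term ∝ h^4; use weight 16 = 2^4.
16 × 3.6000421662 − 3.5390962311 = 54.0615784281
Extrapolated: 54.0615784281 / 15 = 3.6041052285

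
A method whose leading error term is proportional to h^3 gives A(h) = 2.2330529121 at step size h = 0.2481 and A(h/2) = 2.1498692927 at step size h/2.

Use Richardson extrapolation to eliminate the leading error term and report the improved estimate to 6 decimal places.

2.137986

Error is O(h^3); halving h shrinks it by 2^3 = 8.
8×2.1498692927 − 2.2330529121 = 14.9659014295
14.9659014295 ÷ 7 = 2.1379859185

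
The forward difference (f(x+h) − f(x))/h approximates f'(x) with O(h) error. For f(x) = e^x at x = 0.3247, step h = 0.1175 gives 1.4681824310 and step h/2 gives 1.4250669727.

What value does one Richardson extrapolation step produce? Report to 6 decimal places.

1.381952

Method order is 1; weight 2^1 = 2.
2 × 1.4250669727 = 2.8501339454; 2.8501339454 − 1.4681824310 = 1.3819515144
R = 1.3819515144/1 = 1.3819515144
Gap between inputs: 4.312e-02; correction applied: −0.0431154583.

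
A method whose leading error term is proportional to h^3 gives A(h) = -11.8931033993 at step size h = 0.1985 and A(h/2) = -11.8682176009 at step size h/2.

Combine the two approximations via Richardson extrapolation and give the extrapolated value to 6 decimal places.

-11.864662

Leading term ∝ h^3; use weight 8 = 2^3.
Top: 8(-11.8682176009) − (-11.8931033993) = -83.0526374079
(-83.0526374079) ÷ 7 = -11.8646624868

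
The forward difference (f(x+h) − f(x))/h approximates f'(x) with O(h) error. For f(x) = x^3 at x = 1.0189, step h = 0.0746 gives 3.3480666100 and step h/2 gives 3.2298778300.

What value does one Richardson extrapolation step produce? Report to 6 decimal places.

3.111689

r = 1: numerator weight 2, denominator 1.
Top: 2(3.2298778300) − (3.3480666100) = 3.1116890500
Denominator 2 − 1 = 1.
Result: 3.1116890500
Correction |R − A(h/2)| = 1.182e-01; gap |A(h/2) − A(h)| = 1.182e-01.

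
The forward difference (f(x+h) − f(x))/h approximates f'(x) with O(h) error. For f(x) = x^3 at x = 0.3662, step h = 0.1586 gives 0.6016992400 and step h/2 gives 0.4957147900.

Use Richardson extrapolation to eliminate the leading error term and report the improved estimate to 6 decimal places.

0.389730

Order 1 gives 2^r = 2 and 2^r − 1 = 1.
2×0.4957147900 − 0.6016992400 = 0.3897303400
Denominator 2 − 1 = 1.
(2×0.4957147900 − 0.6016992400)/(2 − 1) = 0.3897303400
Shift from A(h/2): −0.1059844500.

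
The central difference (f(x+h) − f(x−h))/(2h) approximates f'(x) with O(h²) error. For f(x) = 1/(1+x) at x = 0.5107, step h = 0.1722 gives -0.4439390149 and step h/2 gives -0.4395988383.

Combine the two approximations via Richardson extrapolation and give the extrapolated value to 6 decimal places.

-0.438152

Leading term ∝ h^2; use weight 4 = 2^2.
4 × (-0.4395988383) = -1.7583953532; subtract (-0.4439390149) → -1.3144563383
Divide by 2^2 − 1 = 3.
(4 × (-0.4395988383) − (-0.4439390149))/(4 − 1) = -0.4381521128
Gap between inputs: 4.340e-03; correction applied: +0.0014467255.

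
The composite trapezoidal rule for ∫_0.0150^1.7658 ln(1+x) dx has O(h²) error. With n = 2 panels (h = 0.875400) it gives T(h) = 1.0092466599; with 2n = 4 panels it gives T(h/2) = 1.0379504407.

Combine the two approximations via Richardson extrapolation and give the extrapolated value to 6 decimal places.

1.047518

The method has order 2: 2^2 = 4.
2^2×A(h/2) = 4.1518017628; minus A(h) gives 3.1425551029.
3.1425551029 ÷ 3 = 1.0475183676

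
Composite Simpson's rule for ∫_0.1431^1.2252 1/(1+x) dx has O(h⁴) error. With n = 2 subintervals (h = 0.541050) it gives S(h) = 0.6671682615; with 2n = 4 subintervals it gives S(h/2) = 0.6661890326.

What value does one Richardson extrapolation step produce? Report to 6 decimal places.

0.666124

Method order is 4; weight 2^4 = 16.
2^4*A(h/2) = 10.6590245216; minus A(h) gives 9.9918562601.
Extrapolated: 9.9918562601 / 15 = 0.6661237507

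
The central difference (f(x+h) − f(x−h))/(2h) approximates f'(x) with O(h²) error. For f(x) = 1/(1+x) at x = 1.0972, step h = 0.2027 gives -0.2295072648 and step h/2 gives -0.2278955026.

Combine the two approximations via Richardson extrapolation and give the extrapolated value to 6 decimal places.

-0.227358

Method order is 2; weight 2^2 = 4.
Top: 4(-0.2278955026) − (-0.2295072648) = -0.6820747456
R = (-0.6820747456)/3 = -0.2273582485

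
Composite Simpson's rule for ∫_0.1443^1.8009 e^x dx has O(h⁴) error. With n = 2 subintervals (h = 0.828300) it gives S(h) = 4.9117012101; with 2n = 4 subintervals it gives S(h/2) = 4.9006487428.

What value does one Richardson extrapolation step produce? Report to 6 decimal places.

4.899912

r = 4, so 2^r = 16.
Weighted: 78.4103798848 − 4.9117012101 = 73.4986786747
R = 73.4986786747/15 = 4.8999119116
Gap between inputs: 1.105e-02; correction applied: −0.0007368312.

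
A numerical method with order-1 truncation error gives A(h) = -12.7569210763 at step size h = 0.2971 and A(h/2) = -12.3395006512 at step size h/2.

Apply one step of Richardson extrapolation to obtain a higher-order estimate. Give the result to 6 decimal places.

With r = 1 the leading error scales as h^1, so the weight is 2^1 = 2.
Top: 2(-12.3395006512) − (-12.7569210763) = -11.9220802261
(-11.9220802261) ÷ 1 = -11.9220802261

-11.922080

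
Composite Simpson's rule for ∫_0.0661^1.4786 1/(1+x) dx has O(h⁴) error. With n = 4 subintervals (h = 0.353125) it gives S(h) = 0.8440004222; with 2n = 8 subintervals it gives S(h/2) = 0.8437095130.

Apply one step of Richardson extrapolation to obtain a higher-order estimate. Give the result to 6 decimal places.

r = 4: numerator weight 16, denominator 15.
Top: 16(0.8437095130) − (0.8440004222) = 12.6553517858
Denominator 16 − 1 = 15.
R = 12.6553517858/15 = 0.8436901191

0.843690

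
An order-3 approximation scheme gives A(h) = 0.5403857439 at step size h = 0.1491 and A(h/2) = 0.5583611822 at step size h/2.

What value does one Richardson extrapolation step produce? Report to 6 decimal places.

0.560929

With r = 3 the leading error scales as h^3, so the weight is 2^3 = 8.
2^3 × A(h/2) = 4.4668894576; minus A(h) gives 3.9265037137.
Extrapolated: 3.9265037137 / 7 = 0.5609291020
Correction |R − A(h/2)| = 2.568e-03; gap |A(h/2) − A(h)| = 1.798e-02.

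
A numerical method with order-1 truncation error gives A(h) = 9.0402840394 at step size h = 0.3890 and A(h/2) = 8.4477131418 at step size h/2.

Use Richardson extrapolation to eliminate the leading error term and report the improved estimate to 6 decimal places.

Leading term ∝ h^1; use weight 2 = 2^1.
Numerator 2×A(h/2) − A(h) = 2×8.4477131418 − 9.0402840394 = 7.8551422442
R = 7.8551422442/1 = 7.8551422442

7.855142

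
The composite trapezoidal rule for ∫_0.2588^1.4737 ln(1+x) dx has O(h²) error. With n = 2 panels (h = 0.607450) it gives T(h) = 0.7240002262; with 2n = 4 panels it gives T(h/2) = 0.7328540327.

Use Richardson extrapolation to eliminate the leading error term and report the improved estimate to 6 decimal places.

0.735805

With r = 2 the leading error scales as h^2, so the weight is 2^2 = 4.
4 × 0.7328540327 − 0.7240002262 = 2.2074159046
Divide by 2^2 − 1 = 3.
2.2074159046 ÷ 3 = 0.7358053015
Correction |R − A(h/2)| = 2.951e-03; gap |A(h/2) − A(h)| = 8.854e-03.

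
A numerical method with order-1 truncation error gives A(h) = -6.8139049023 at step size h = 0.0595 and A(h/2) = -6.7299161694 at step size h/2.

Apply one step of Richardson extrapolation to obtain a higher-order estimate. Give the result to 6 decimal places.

Method order is 1; weight 2^1 = 2.
2 × (-6.7299161694) − (-6.8139049023) = -6.6459274365
Denominator 2 − 1 = 1.
(-6.6459274365) ÷ 1 = -6.6459274365
Shift from A(h/2): +0.0839887329.

-6.645927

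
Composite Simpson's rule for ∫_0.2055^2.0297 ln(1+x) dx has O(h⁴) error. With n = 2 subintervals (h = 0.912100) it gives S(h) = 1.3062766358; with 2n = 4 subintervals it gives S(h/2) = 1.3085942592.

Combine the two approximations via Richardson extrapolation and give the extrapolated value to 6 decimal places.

Error is O(h^4); halving h shrinks it by 2^4 = 16.
A(h/2) − A(h) = 1.3085942592 − 1.3062766358 = 0.0023176234
Divide by 2^4 − 1 = 15: 0.0023176234/15 = 0.0001545082
R = 1.3085942592 + 0.0001545082 = 1.3087487674
Shift from A(h/2): +0.0001545082.

1.308749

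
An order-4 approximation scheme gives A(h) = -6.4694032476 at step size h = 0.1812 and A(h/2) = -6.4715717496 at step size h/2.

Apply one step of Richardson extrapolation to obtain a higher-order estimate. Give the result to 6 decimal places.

-6.471716

r = 4: numerator weight 16, denominator 15.
Weighted: (-103.5451479936) − (-6.4694032476) = -97.0757447460
(16*(-6.4715717496) − (-6.4694032476))/(16 − 1) = -6.4717163164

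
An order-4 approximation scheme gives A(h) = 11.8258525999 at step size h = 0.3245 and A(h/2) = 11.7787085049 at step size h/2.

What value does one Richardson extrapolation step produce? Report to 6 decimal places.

11.775566

The method has order 4: 2^4 = 16.
Weighted: 188.4593360784 − 11.8258525999 = 176.6334834785
Extrapolated: 176.6334834785 / 15 = 11.7755655652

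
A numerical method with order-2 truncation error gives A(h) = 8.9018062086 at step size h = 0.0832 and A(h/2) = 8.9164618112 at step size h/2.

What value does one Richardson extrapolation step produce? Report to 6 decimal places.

8.921347

Leading term ∝ h^2; use weight 4 = 2^2.
Difference of the inputs: 8.9164618112 − 8.9018062086 = 0.0146556026
Correction (A(h/2) − A(h))/(4 − 1) = 0.0146556026/3 = 0.0048852009
R = A(h/2) + (A(h/2) − A(h))/3 = 8.9164618112 + 0.0048852009 = 8.9213470121
Shift from A(h/2): +0.0048852009.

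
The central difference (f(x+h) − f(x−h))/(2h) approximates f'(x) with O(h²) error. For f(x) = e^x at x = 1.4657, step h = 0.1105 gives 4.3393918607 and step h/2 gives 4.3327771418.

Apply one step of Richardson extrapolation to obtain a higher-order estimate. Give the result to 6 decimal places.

4.330572

r = 2: numerator weight 4, denominator 3.
Top: 4(4.3327771418) − (4.3393918607) = 12.9917167065
Divide by 2^2 − 1 = 3.
(4·4.3327771418 − 4.3393918607)/(4 − 1) = 4.3305722355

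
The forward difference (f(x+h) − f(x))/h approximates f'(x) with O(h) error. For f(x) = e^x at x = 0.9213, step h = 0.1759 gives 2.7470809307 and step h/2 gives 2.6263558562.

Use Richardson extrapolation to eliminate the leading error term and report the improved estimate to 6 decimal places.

Leading term ∝ h^1; use weight 2 = 2^1.
Numerator 2·A(h/2) − A(h) = 2·2.6263558562 − 2.7470809307 = 2.5056307817
Divide by 2^1 − 1 = 1.
(2·2.6263558562 − 2.7470809307)/(2 − 1) = 2.5056307817

2.505631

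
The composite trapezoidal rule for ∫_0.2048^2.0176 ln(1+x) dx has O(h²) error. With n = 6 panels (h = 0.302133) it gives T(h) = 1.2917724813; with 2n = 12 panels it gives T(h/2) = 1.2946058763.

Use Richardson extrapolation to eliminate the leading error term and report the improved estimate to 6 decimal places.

Leading term ∝ h^2; use weight 4 = 2^2.
Numerator 4·A(h/2) − A(h) = 4·1.2946058763 − 1.2917724813 = 3.8866510239
Extrapolated: 3.8866510239 / 3 = 1.2955503413

1.295550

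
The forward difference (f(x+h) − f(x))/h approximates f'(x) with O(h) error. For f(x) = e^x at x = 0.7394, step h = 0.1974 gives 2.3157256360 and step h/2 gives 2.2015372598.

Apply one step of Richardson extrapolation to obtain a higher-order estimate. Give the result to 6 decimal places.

2.087349

Leading term ∝ h^1; use weight 2 = 2^1.
2^1·A(h/2) = 4.4030745196; minus A(h) gives 2.0873488836.
Extrapolated: 2.0873488836 / 1 = 2.0873488836
Correction |R − A(h/2)| = 1.142e-01; gap |A(h/2) − A(h)| = 1.142e-01.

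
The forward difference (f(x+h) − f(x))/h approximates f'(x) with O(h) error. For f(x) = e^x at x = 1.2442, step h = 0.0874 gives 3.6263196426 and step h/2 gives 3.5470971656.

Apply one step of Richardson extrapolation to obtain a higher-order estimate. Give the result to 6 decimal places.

Leading term ∝ h^1; use weight 2 = 2^1.
Numerator 2 × A(h/2) − A(h) = 2 × 3.5470971656 − 3.6263196426 = 3.4678746886
Denominator 2 − 1 = 1.
(2 × 3.5470971656 − 3.6263196426)/(2 − 1) = 3.4678746886

3.467875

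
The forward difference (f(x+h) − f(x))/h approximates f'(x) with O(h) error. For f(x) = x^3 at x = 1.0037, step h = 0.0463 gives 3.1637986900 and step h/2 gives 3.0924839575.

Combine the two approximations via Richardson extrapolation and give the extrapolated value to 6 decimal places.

3.021169

Order 1 gives 2^r = 2 and 2^r − 1 = 1.
Weighted: 6.1849679150 − 3.1637986900 = 3.0211692250
Denominator 2 − 1 = 1.
So the Richardson estimate is 3.0211692250.
Shift from A(h/2): −0.0713147325.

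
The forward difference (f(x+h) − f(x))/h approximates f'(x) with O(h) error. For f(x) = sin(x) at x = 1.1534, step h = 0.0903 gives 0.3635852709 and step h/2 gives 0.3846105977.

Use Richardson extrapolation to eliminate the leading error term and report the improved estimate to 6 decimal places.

Error is O(h^1); halving h shrinks it by 2^1 = 2.
Numerator 2×A(h/2) − A(h) = 2×0.3846105977 − 0.3635852709 = 0.4056359245
Divide by 2^1 − 1 = 1.
So the Richardson estimate is 0.4056359245.

0.405636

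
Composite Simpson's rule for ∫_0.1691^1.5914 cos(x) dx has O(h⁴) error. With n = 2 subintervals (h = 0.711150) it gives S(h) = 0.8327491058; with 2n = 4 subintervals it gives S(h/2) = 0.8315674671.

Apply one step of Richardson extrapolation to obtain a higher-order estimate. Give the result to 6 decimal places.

0.831489

Order 4 gives 2^r = 16 and 2^r − 1 = 15.
Weighted: 13.3050794736 − 0.8327491058 = 12.4723303678
(16*0.8315674671 − 0.8327491058)/(16 − 1) = 0.8314886912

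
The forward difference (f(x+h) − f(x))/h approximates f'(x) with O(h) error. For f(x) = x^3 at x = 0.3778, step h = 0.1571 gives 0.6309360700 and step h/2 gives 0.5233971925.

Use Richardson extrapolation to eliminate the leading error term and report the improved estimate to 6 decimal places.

Leading term ∝ h^1; use weight 2 = 2^1.
2·0.5233971925 = 1.0467943850; 1.0467943850 − 0.6309360700 = 0.4158583150
Extrapolated: 0.4158583150 / 1 = 0.4158583150

0.415858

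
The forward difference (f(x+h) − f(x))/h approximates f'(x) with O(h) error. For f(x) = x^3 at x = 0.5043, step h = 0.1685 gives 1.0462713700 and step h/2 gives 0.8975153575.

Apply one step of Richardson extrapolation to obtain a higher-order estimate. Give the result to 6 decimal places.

0.748759

r = 1: numerator weight 2, denominator 1.
Weighted: 1.7950307150 − 1.0462713700 = 0.7487593450
Divide by 2^1 − 1 = 1.
0.7487593450 ÷ 1 = 0.7487593450
Shift from A(h/2): −0.1487560125.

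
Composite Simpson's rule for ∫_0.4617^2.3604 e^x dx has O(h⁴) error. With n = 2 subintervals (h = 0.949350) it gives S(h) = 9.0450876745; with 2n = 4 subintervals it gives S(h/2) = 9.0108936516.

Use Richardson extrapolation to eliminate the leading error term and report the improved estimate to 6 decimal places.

Error is O(h^4); halving h shrinks it by 2^4 = 16.
16·9.0108936516 = 144.1742984256; subtract 9.0450876745 → 135.1292107511
Extrapolated: 135.1292107511 / 15 = 9.0086140501

9.008614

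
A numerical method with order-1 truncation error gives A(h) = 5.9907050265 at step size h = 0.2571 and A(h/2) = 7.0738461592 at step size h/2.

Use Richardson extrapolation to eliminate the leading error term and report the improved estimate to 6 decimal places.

Error is O(h^1); halving h shrinks it by 2^1 = 2.
2·7.0738461592 − 5.9907050265 = 8.1569872919
8.1569872919 ÷ 1 = 8.1569872919

8.156987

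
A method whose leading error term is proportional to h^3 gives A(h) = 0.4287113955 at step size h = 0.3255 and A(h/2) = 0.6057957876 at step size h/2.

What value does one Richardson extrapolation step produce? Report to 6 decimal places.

0.631094

The method has order 3: 2^3 = 8.
8 × 0.6057957876 = 4.8463663008; 4.8463663008 − 0.4287113955 = 4.4176549053
(8 × 0.6057957876 − 0.4287113955)/(8 − 1) = 0.6310935579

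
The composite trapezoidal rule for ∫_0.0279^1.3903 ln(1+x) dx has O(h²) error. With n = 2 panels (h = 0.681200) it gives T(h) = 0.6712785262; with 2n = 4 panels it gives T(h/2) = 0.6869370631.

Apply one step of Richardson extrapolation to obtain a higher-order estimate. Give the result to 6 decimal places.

0.692157

Leading term ∝ h^2; use weight 4 = 2^2.
4 × 0.6869370631 − 0.6712785262 = 2.0764697262
Divide by 2^2 − 1 = 3.
(4 × 0.6869370631 − 0.6712785262)/(4 − 1) = 0.6921565754
Shift from A(h/2): +0.0052195123.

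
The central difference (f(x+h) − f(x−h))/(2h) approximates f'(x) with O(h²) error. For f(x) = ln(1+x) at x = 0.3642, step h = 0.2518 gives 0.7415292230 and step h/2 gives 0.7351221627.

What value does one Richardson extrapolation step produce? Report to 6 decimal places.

0.732986

With r = 2 the leading error scales as h^2, so the weight is 2^2 = 4.
Weighted: 2.9404886508 − 0.7415292230 = 2.1989594278
Divide by 2^2 − 1 = 3.
(4 × 0.7351221627 − 0.7415292230)/(4 − 1) = 0.7329864759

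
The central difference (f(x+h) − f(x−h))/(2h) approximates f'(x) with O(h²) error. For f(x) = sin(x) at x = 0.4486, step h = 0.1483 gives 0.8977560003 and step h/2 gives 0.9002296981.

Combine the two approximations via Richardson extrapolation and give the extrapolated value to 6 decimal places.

0.901054

r = 2: numerator weight 4, denominator 3.
2^2·A(h/2) = 3.6009187924; minus A(h) gives 2.7031627921.
Denominator 4 − 1 = 3.
So the Richardson estimate is 0.9010542640.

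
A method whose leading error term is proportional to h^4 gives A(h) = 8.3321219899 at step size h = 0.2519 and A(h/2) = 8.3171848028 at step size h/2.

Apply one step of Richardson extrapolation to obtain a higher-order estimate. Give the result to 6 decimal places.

With r = 4 the leading error scales as h^4, so the weight is 2^4 = 16.
16×8.3171848028 = 133.0749568448; subtract 8.3321219899 → 124.7428348549
Divide by 2^4 − 1 = 15.
Extrapolated: 124.7428348549 / 15 = 8.3161889903

8.316189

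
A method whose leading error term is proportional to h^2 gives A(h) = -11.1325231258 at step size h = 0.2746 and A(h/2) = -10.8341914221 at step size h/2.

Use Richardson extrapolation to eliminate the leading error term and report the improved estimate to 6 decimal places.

-10.734748

Leading term ∝ h^2; use weight 4 = 2^2.
4·(-10.8341914221) = -43.3367656884; subtract (-11.1325231258) → -32.2042425626
R = (-32.2042425626)/3 = -10.7347475209
Gap between inputs: 2.983e-01; correction applied: +0.0994439012.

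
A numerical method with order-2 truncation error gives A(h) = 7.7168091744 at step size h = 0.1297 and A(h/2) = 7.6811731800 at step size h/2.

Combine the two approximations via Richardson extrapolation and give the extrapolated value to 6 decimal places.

Order 2 gives 2^r = 4 and 2^r − 1 = 3.
4 × 7.6811731800 = 30.7246927200; subtract 7.7168091744 → 23.0078835456
Divide by 2^2 − 1 = 3.
(4 × 7.6811731800 − 7.7168091744)/(4 − 1) = 7.6692945152
Gap between inputs: 3.564e-02; correction applied: −0.0118786648.

7.669295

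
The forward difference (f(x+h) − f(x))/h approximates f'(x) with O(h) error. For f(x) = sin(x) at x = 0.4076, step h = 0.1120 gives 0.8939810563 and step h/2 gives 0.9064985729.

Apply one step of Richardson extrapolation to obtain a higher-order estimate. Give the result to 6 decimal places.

0.919016

Leading term ∝ h^1; use weight 2 = 2^1.
Numerator 2×A(h/2) − A(h) = 2×0.9064985729 − 0.8939810563 = 0.9190160895
Divide by 2^1 − 1 = 1.
(2×0.9064985729 − 0.8939810563)/(2 − 1) = 0.9190160895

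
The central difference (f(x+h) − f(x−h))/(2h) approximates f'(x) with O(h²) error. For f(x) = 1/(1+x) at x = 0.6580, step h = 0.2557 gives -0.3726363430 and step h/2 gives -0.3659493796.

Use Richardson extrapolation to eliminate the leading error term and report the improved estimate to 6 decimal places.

Order 2 gives 2^r = 4 and 2^r − 1 = 3.
4×(-0.3659493796) − (-0.3726363430) = -1.0911611754
(4×(-0.3659493796) − (-0.3726363430))/(4 − 1) = -0.3637203918
Gap between inputs: 6.687e-03; correction applied: +0.0022289878.

-0.363720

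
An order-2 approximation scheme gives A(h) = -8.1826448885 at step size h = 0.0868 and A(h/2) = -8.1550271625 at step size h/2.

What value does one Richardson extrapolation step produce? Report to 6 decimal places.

Leading term ∝ h^2; use weight 4 = 2^2.
2^2 × A(h/2) = -32.6201086500; minus A(h) gives -24.4374637615.
R = (-24.4374637615)/3 = -8.1458212538

-8.145821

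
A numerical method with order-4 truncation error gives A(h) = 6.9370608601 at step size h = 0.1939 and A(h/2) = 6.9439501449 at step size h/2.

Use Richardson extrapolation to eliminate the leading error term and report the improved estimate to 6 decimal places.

6.944409

The method has order 4: 2^4 = 16.
Difference of the inputs: 6.9439501449 − 6.9370608601 = 0.0068892848
Correction (A(h/2) − A(h))/(16 − 1) = 0.0068892848/15 = 0.0004592857
R = A(h/2) + (A(h/2) − A(h))/15 = 6.9439501449 + 0.0004592857 = 6.9444094306
Gap between inputs: 6.889e-03; correction applied: +0.0004592857.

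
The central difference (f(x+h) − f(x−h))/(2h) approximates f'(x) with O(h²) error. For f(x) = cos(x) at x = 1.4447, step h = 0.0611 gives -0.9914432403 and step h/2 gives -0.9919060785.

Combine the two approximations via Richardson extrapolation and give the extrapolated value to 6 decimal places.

Leading term ∝ h^2; use weight 4 = 2^2.
Weighted: (-3.9676243140) − (-0.9914432403) = -2.9761810737
(-2.9761810737) ÷ 3 = -0.9920603579

-0.992060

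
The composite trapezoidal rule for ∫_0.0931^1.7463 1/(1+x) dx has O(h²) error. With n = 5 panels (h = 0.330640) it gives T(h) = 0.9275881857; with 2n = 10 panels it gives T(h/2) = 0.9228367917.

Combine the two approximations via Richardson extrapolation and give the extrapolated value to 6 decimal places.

With r = 2 the leading error scales as h^2, so the weight is 2^2 = 4.
4×0.9228367917 − 0.9275881857 = 2.7637589811
(4×0.9228367917 − 0.9275881857)/(4 − 1) = 0.9212529937
Shift from A(h/2): −0.0015837980.

0.921253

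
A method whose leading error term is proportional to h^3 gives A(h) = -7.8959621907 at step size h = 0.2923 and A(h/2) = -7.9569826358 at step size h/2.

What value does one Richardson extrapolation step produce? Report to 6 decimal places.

The method has order 3: 2^3 = 8.
2^3×A(h/2) = -63.6558610864; minus A(h) gives -55.7598988957.
Extrapolated: (-55.7598988957) / 7 = -7.9656998422

-7.965700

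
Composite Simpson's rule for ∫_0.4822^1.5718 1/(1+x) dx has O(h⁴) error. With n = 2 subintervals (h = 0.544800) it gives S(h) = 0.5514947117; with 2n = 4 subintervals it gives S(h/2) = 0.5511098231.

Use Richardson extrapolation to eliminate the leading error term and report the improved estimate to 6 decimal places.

The method has order 4: 2^4 = 16.
16 × 0.5511098231 = 8.8177571696; 8.8177571696 − 0.5514947117 = 8.2662624579
(16 × 0.5511098231 − 0.5514947117)/(16 − 1) = 0.5510841639

0.551084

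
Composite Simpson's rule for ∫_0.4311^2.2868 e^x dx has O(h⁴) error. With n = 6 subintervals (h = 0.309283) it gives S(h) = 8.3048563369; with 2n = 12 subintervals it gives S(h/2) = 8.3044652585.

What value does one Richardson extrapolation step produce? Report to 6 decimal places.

8.304439

Leading term ∝ h^4; use weight 16 = 2^4.
16×8.3044652585 = 132.8714441360; 132.8714441360 − 8.3048563369 = 124.5665877991
Extrapolated: 124.5665877991 / 15 = 8.3044391866
Shift from A(h/2): −0.0000260719.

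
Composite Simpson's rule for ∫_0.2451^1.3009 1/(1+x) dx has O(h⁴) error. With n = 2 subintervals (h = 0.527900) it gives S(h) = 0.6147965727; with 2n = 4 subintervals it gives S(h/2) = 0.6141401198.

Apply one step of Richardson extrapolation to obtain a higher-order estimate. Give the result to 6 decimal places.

Order 4 gives 2^r = 16 and 2^r − 1 = 15.
16*0.6141401198 − 0.6147965727 = 9.2114453441
Denominator 16 − 1 = 15.
So the Richardson estimate is 0.6140963563.

0.614096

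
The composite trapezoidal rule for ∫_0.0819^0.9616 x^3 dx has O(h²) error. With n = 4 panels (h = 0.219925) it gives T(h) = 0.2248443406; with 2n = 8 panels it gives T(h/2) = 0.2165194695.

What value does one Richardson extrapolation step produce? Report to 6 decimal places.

0.213745

The method has order 2: 2^2 = 4.
4·0.2165194695 − 0.2248443406 = 0.6412335374
R = 0.6412335374/3 = 0.2137445125
Gap between inputs: 8.325e-03; correction applied: −0.0027749570.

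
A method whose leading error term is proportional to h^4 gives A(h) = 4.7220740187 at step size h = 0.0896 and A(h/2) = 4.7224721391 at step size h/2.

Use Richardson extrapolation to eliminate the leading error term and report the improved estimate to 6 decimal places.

r = 4: numerator weight 16, denominator 15.
16 × 4.7224721391 = 75.5595542256; subtract 4.7220740187 → 70.8374802069
70.8374802069 ÷ 15 = 4.7224986805

4.722499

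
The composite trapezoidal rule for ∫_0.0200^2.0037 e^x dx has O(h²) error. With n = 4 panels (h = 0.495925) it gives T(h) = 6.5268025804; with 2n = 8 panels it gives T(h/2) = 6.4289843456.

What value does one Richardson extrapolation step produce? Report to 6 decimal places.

6.396378

Leading term ∝ h^2; use weight 4 = 2^2.
4·6.4289843456 = 25.7159373824; subtract 6.5268025804 → 19.1891348020
19.1891348020 ÷ 3 = 6.3963782673
Shift from A(h/2): −0.0326060783.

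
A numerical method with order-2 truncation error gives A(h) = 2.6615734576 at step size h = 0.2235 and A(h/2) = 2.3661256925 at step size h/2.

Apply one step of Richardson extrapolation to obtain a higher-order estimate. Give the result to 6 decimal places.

r = 2: numerator weight 4, denominator 3.
Numerator 4·A(h/2) − A(h) = 4·2.3661256925 − 2.6615734576 = 6.8029293124
6.8029293124 ÷ 3 = 2.2676431041

2.267643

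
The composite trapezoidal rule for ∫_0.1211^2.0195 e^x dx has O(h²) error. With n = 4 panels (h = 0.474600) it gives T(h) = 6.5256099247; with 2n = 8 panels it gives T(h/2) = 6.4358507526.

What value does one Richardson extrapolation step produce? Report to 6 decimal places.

Method order is 2; weight 2^2 = 4.
A(h/2) − A(h) = 6.4358507526 − 6.5256099247 = -0.0897591721
Divide by 2^2 − 1 = 3: (-0.0897591721)/3 = -0.0299197240
R = A(h/2) + (A(h/2) − A(h))/3 = 6.4358507526 − 0.0299197240 = 6.4059310286

6.405931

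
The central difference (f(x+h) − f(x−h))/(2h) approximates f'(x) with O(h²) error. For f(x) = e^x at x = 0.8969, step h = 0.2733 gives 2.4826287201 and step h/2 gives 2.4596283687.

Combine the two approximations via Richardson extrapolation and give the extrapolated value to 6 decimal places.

2.451962

Method order is 2; weight 2^2 = 4.
2^2×A(h/2) = 9.8385134748; minus A(h) gives 7.3558847547.
R = 7.3558847547/3 = 2.4519615849
Gap between inputs: 2.300e-02; correction applied: −0.0076667838.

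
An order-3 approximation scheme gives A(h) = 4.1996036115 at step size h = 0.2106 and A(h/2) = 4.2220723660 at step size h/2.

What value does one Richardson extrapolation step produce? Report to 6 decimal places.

The method has order 3: 2^3 = 8.
8*4.2220723660 − 4.1996036115 = 29.5769753165
29.5769753165 ÷ 7 = 4.2252821881
Gap between inputs: 2.247e-02; correction applied: +0.0032098221.

4.225282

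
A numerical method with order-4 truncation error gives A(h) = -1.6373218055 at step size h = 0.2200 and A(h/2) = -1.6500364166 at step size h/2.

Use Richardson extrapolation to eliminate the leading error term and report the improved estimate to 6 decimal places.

r = 4: numerator weight 16, denominator 15.
16·(-1.6500364166) − (-1.6373218055) = -24.7632608601
(16·(-1.6500364166) − (-1.6373218055))/(16 − 1) = -1.6508840573
Correction |R − A(h/2)| = 8.476e-04; gap |A(h/2) − A(h)| = 1.271e-02.

-1.650884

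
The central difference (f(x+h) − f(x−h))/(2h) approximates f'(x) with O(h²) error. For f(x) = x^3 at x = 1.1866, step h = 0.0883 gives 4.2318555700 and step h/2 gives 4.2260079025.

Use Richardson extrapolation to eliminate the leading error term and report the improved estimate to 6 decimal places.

The method has order 2: 2^2 = 4.
Numerator 4×A(h/2) − A(h) = 4×4.2260079025 − 4.2318555700 = 12.6721760400
Extrapolated: 12.6721760400 / 3 = 4.2240586800

4.224059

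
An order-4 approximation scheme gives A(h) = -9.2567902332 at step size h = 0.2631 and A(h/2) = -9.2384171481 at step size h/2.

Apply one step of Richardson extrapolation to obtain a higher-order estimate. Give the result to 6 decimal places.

r = 4, so 2^r = 16.
2^4·A(h/2) = -147.8146743696; minus A(h) gives -138.5578841364.
Divide by 2^4 − 1 = 15.
(-138.5578841364) ÷ 15 = -9.2371922758
Shift from A(h/2): +0.0012248723.

-9.237192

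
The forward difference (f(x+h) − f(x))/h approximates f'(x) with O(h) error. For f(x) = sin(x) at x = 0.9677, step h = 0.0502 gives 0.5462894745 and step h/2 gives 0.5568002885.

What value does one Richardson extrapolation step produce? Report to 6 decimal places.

Order 1 gives 2^r = 2 and 2^r − 1 = 1.
Numerator 2 × A(h/2) − A(h) = 2 × 0.5568002885 − 0.5462894745 = 0.5673111025
Extrapolated: 0.5673111025 / 1 = 0.5673111025
Correction |R − A(h/2)| = 1.051e-02; gap |A(h/2) − A(h)| = 1.051e-02.

0.567311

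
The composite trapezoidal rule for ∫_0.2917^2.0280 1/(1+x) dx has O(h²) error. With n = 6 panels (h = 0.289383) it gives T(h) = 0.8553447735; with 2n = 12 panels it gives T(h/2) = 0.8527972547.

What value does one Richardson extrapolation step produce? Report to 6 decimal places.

0.851948

r = 2: numerator weight 4, denominator 3.
A(h/2) − A(h) = 0.8527972547 − 0.8553447735 = -0.0025475188
Divide by 2^2 − 1 = 3: (-0.0025475188)/3 = -0.0008491729
R = 0.8527972547 − 0.0008491729 = 0.8519480818
Correction |R − A(h/2)| = 8.492e-04; gap |A(h/2) − A(h)| = 2.548e-03.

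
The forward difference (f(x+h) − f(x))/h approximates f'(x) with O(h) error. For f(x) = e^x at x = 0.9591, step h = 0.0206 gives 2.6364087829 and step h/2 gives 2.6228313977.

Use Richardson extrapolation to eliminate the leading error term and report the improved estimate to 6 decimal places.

2.609254

With r = 1 the leading error scales as h^1, so the weight is 2^1 = 2.
2·2.6228313977 = 5.2456627954; 5.2456627954 − 2.6364087829 = 2.6092540125
R = 2.6092540125/1 = 2.6092540125
Correction |R − A(h/2)| = 1.358e-02; gap |A(h/2) − A(h)| = 1.358e-02.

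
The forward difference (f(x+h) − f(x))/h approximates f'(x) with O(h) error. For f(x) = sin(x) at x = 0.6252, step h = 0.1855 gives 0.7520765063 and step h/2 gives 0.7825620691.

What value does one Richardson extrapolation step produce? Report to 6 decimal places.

0.813048

Error is O(h^1); halving h shrinks it by 2^1 = 2.
Numerator 2*A(h/2) − A(h) = 2*0.7825620691 − 0.7520765063 = 0.8130476319
0.8130476319 ÷ 1 = 0.8130476319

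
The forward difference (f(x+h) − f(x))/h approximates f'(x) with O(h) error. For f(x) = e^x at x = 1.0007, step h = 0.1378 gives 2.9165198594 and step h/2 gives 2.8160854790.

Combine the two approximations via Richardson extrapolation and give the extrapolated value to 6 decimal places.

Order 1 gives 2^r = 2 and 2^r − 1 = 1.
2^1×A(h/2) = 5.6321709580; minus A(h) gives 2.7156510986.
2.7156510986 ÷ 1 = 2.7156510986

2.715651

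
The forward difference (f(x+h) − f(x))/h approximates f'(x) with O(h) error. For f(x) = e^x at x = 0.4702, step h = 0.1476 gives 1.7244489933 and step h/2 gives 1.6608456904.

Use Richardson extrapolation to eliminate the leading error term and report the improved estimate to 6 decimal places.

Leading term ∝ h^1; use weight 2 = 2^1.
Top: 2(1.6608456904) − (1.7244489933) = 1.5972423875
R = 1.5972423875/1 = 1.5972423875

1.597242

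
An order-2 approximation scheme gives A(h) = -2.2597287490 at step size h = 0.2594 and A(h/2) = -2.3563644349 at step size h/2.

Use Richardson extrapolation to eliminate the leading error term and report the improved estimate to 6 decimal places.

-2.388576

r = 2: numerator weight 4, denominator 3.
4 × (-2.3563644349) = -9.4254577396; subtract (-2.2597287490) → -7.1657289906
Extrapolated: (-7.1657289906) / 3 = -2.3885763302
Gap between inputs: 9.664e-02; correction applied: −0.0322118953.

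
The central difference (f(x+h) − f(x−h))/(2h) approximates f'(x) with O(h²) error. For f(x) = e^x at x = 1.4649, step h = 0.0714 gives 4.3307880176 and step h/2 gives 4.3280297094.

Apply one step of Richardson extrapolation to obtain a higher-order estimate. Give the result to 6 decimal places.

Order 2 gives 2^r = 4 and 2^r − 1 = 3.
2^2*A(h/2) = 17.3121188376; minus A(h) gives 12.9813308200.
Divide by 2^2 − 1 = 3.
So the Richardson estimate is 4.3271102733.
Gap between inputs: 2.758e-03; correction applied: −0.0009194361.

4.327110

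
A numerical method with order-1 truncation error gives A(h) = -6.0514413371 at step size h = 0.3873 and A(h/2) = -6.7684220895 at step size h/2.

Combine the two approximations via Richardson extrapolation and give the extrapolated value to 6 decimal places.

-7.485403

Error is O(h^1); halving h shrinks it by 2^1 = 2.
Top: 2(-6.7684220895) − (-6.0514413371) = -7.4854028419
Divide by 2^1 − 1 = 1.
Extrapolated: (-7.4854028419) / 1 = -7.4854028419
Correction |R − A(h/2)| = 7.170e-01; gap |A(h/2) − A(h)| = 7.170e-01.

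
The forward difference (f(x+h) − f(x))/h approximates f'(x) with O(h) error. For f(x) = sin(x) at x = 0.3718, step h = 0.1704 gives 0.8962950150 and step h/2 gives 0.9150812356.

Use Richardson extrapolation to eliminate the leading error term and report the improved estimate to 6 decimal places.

0.933867

With r = 1 the leading error scales as h^1, so the weight is 2^1 = 2.
Difference of the inputs: 0.9150812356 − 0.8962950150 = 0.0187862206
Divide by 2^1 − 1 = 1: 0.0187862206/1 = 0.0187862206
R = 0.9150812356 + 0.0187862206 = 0.9338674562
Correction |R − A(h/2)| = 1.879e-02; gap |A(h/2) − A(h)| = 1.879e-02.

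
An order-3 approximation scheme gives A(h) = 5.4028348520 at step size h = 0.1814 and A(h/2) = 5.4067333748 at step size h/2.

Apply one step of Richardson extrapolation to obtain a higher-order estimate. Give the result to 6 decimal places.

With r = 3 the leading error scales as h^3, so the weight is 2^3 = 8.
Top: 8(5.4067333748) − (5.4028348520) = 37.8510321464
37.8510321464 ÷ 7 = 5.4072903066
Shift from A(h/2): +0.0005569318.

5.407290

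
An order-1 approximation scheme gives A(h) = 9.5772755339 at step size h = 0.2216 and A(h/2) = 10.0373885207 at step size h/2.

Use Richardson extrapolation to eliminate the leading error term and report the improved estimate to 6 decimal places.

10.497502

Order 1 gives 2^r = 2 and 2^r − 1 = 1.
A(h/2) − A(h) = 10.0373885207 − 9.5772755339 = 0.4601129868
Correction (A(h/2) − A(h))/(2 − 1) = 0.4601129868/1 = 0.4601129868
R = 10.0373885207 + 0.4601129868 = 10.4975015075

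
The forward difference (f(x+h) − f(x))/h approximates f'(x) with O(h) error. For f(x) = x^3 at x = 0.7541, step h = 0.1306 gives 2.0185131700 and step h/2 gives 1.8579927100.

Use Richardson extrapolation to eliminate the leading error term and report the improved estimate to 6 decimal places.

r = 1, so 2^r = 2.
2^1·A(h/2) = 3.7159854200; minus A(h) gives 1.6974722500.
Denominator 2 − 1 = 1.
Extrapolated: 1.6974722500 / 1 = 1.6974722500
Gap between inputs: 1.605e-01; correction applied: −0.1605204600.

1.697472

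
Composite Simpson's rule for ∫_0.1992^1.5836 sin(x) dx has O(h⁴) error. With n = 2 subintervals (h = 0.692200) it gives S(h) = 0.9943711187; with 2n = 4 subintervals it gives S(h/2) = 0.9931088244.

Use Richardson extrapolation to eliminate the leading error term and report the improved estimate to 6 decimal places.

The method has order 4: 2^4 = 16.
2^4·A(h/2) = 15.8897411904; minus A(h) gives 14.8953700717.
R = 14.8953700717/15 = 0.9930246714
Shift from A(h/2): −0.0000841530.

0.993025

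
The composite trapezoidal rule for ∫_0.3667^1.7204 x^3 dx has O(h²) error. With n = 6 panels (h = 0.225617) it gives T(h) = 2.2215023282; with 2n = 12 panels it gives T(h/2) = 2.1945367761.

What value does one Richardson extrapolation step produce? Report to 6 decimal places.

Error is O(h^2); halving h shrinks it by 2^2 = 4.
4*2.1945367761 = 8.7781471044; 8.7781471044 − 2.2215023282 = 6.5566447762
R = 6.5566447762/3 = 2.1855482587
Shift from A(h/2): −0.0089885174.

2.185548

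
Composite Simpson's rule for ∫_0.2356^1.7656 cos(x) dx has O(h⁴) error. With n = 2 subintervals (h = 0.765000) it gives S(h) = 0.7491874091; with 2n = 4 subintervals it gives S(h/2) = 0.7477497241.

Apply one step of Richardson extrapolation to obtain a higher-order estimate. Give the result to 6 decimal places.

Order 4 gives 2^r = 16 and 2^r − 1 = 15.
Weighted: 11.9639955856 − 0.7491874091 = 11.2148081765
Divide by 2^4 − 1 = 15.
(16×0.7477497241 − 0.7491874091)/(16 − 1) = 0.7476538784

0.747654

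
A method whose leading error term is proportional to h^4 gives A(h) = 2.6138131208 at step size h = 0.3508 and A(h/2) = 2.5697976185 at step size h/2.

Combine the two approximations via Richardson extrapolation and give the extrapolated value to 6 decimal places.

2.566863

Error is O(h^4); halving h shrinks it by 2^4 = 16.
Top: 16(2.5697976185) − (2.6138131208) = 38.5029487752
Divide by 2^4 − 1 = 15.
So the Richardson estimate is 2.5668632517.
Shift from A(h/2): −0.0029343668.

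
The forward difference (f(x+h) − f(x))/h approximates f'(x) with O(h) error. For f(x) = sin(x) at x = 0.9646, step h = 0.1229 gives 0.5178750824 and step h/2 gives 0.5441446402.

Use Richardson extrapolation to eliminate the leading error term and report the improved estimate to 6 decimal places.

Error is O(h^1); halving h shrinks it by 2^1 = 2.
Weighted: 1.0882892804 − 0.5178750824 = 0.5704141980
Denominator 2 − 1 = 1.
Extrapolated: 0.5704141980 / 1 = 0.5704141980
Correction |R − A(h/2)| = 2.627e-02; gap |A(h/2) − A(h)| = 2.627e-02.

0.570414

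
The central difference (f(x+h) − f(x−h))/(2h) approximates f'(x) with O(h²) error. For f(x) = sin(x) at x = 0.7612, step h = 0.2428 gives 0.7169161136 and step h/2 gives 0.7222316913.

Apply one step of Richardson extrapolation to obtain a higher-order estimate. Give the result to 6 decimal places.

0.724004

r = 2, so 2^r = 4.
4×0.7222316913 = 2.8889267652; 2.8889267652 − 0.7169161136 = 2.1720106516
Denominator 4 − 1 = 3.
Result: 0.7240035505
Shift from A(h/2): +0.0017718592.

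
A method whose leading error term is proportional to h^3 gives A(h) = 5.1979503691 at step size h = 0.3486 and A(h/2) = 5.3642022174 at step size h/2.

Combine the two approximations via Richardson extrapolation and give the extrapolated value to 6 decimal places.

5.387952

r = 3, so 2^r = 8.
8*5.3642022174 = 42.9136177392; subtract 5.1979503691 → 37.7156673701
R = 37.7156673701/7 = 5.3879524814
Shift from A(h/2): +0.0237502640.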